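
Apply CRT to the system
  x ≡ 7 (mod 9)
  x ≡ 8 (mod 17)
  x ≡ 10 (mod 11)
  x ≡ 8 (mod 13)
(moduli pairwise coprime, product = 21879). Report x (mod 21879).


Product of moduli M = 9 · 17 · 11 · 13 = 21879.
Merge one congruence at a time:
  Start: x ≡ 7 (mod 9).
  Combine with x ≡ 8 (mod 17); new modulus lcm = 153.
    Write x = 7 + 9·t and substitute into x ≡ 8 (mod 17): 9·t ≡ 8 − 7 = 1 (mod 17).
    The inverse of 9 mod 17 is 2 (since 9·2 = 18 = 1·17 + 1), so t ≡ 2·1 = 2 ≡ 2 (mod 17).
    Then x = 7 + 9·2 = 25, valid modulo lcm(9, 17) = 153: x ≡ 25 (mod 153).
  Combine with x ≡ 10 (mod 11); new modulus lcm = 1683.
    Write x = 25 + 153·t and substitute into x ≡ 10 (mod 11): 153·t ≡ 10 − 25 = -15 (mod 11).
    Reduce coefficients mod 11: 10·t ≡ 7 (mod 11).
    The inverse of 10 mod 11 is 10 (since 10·10 = 100 = 9·11 + 1), so t ≡ 10·7 = 70 ≡ 4 (mod 11).
    Then x = 25 + 153·4 = 637, valid modulo lcm(153, 11) = 1683: x ≡ 637 (mod 1683).
  Combine with x ≡ 8 (mod 13); new modulus lcm = 21879.
    Write x = 637 + 1683·t and substitute into x ≡ 8 (mod 13): 1683·t ≡ 8 − 637 = -629 (mod 13).
    Reduce coefficients mod 13: 6·t ≡ 8 (mod 13).
    The inverse of 6 mod 13 is 11 (since 6·11 = 66 = 5·13 + 1), so t ≡ 11·8 = 88 ≡ 10 (mod 13).
    Then x = 637 + 1683·10 = 17467, valid modulo lcm(1683, 13) = 21879: x ≡ 17467 (mod 21879).
Verify against each original: 17467 mod 9 = 7, 17467 mod 17 = 8, 17467 mod 11 = 10, 17467 mod 13 = 8.

x ≡ 17467 (mod 21879).


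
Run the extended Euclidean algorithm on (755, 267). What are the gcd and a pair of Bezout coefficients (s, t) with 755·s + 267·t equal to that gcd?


Euclidean algorithm on (755, 267) — divide until remainder is 0:
  755 = 2 · 267 + 221
  267 = 1 · 221 + 46
  221 = 4 · 46 + 37
  46 = 1 · 37 + 9
  37 = 4 · 9 + 1
  9 = 9 · 1 + 0
gcd(755, 267) = 1.
Track Bezout coefficients alongside the remainders: start with r₀ = 755 = a·1 + b·0 (s = 1, t = 0) and r₁ = 267 = a·0 + b·1 (s = 0, t = 1); each new remainder r_{k+1} = r_{k-1} − q_k·r_k inherits s_{k+1} = s_{k-1} − q_k·s_k, t_{k+1} = t_{k-1} − q_k·t_k, so r_k = a·s_k + b·t_k at every step:
  q = 2: r = 221, s = 1 − 2·0 = 1, t = 0 − 2·1 = -2  (check: 755·1 + 267·(-2) = 221)
  q = 1: r = 46, s = 0 − 1·1 = -1, t = 1 − 1·(-2) = 3  (check: 755·(-1) + 267·3 = 46)
  q = 4: r = 37, s = 1 − 4·(-1) = 5, t = -2 − 4·3 = -14  (check: 755·5 + 267·(-14) = 37)
  q = 1: r = 9, s = -1 − 1·5 = -6, t = 3 − 1·(-14) = 17  (check: 755·(-6) + 267·17 = 9)
  q = 4: r = 1, s = 5 − 4·(-6) = 29, t = -14 − 4·17 = -82  (check: 755·29 + 267·(-82) = 1)
The row with r = 1 (the gcd) gives the Bezout coefficients s = 29, t = -82.
Result: 755 · (29) + 267 · (-82) = 1.

gcd(755, 267) = 1; s = 29, t = -82 (check: 755·29 + 267·(-82) = 1).


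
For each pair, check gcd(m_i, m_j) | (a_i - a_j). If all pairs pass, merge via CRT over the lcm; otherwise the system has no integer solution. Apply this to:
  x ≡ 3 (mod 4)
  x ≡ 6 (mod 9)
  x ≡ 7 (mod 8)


Moduli 4, 9, 8 are not pairwise coprime, so CRT works modulo lcm(m_i) when all pairwise compatibility conditions hold.
Pairwise compatibility: gcd(m_i, m_j) must divide a_i - a_j for every pair.
Merge one congruence at a time:
  Start: x ≡ 3 (mod 4).
  Combine with x ≡ 6 (mod 9): gcd(4, 9) = 1; 6 - 3 = 3, which IS divisible by 1, so compatible.
    Write x = 3 + 4·t and substitute into x ≡ 6 (mod 9): 4·t ≡ 6 − 3 = 3 (mod 9).
    The inverse of 4 mod 9 is 7 (since 4·7 = 28 = 3·9 + 1), so t ≡ 7·3 = 21 ≡ 3 (mod 9).
    Then x = 3 + 4·3 = 15, valid modulo lcm(4, 9) = 36: x ≡ 15 (mod 36).
  Combine with x ≡ 7 (mod 8): gcd(36, 8) = 4; 7 - 15 = -8, which IS divisible by 4, so compatible.
    Write x = 15 + 36·t and substitute into x ≡ 7 (mod 8): 36·t ≡ 7 − 15 = -8 (mod 8).
    Divide the congruence (and modulus) by g = 4: 9·t ≡ -2 (mod 2).
    Reduce coefficients mod 2: 1·t ≡ 0 (mod 2).
    So t ≡ 0 (mod 2).
    Then x = 15 + 36·0 = 15, valid modulo lcm(36, 8) = 72: x ≡ 15 (mod 72).
Verify: 15 mod 4 = 3, 15 mod 9 = 6, 15 mod 8 = 7.

x ≡ 15 (mod 72).


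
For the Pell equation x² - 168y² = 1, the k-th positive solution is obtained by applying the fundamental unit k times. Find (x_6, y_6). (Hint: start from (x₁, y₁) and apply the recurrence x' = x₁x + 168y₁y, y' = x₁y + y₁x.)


Step 1: Find the fundamental solution (x₁, y₁) of x² - 168y² = 1.
  Expand √168 as a continued fraction. a₀ = ⌊√168⌋ = 12; iterate m_{k+1} = d_k·a_k − m_k, d_{k+1} = (168 − m_{k+1}²)/d_k, a_{k+1} = ⌊(a₀ + m_{k+1})/d_{k+1}⌋ (starting m₀ = 0, d₀ = 1), with convergents p_k = a_k·p_{k-1} + p_{k-2}, q_k = a_k·q_{k-1} + q_{k-2} (p₋₁ = 1, q₋₁ = 0):
  k = 0: a₀ = 12; p₀/q₀ = 12/1; p₀² − 168·q₀² = 144 − 168 = -24.
  k = 1: m = 12, d = 24, a = ⌊(12 + 12)/24⌋ = 1; p/q = (1·12 + 1)/(1·1 + 0) = 13/1; p² − 168·q² = 169 − 168 = 1.
  The first convergent with p² − 168·q² = 1 gives the fundamental solution (x₁, y₁) = (13, 1).
Step 2: Apply the recurrence (x_{n+1}, y_{n+1}) = (x₁x_n + 168y₁y_n, x₁y_n + y₁x_n) repeatedly.
  From (x_1, y_1) = (13, 1): x_2 = 13·13 + 168·1·1 = 337; y_2 = 13·1 + 1·13 = 26.
  From (x_2, y_2) = (337, 26): x_3 = 13·337 + 168·1·26 = 8749; y_3 = 13·26 + 1·337 = 675.
  From (x_3, y_3) = (8749, 675): x_4 = 13·8749 + 168·1·675 = 227137; y_4 = 13·675 + 1·8749 = 17524.
  From (x_4, y_4) = (227137, 17524): x_5 = 13·227137 + 168·1·17524 = 5896813; y_5 = 13·17524 + 1·227137 = 454949.
  From (x_5, y_5) = (5896813, 454949): x_6 = 13·5896813 + 168·1·454949 = 153090001; y_6 = 13·454949 + 1·5896813 = 11811150.
Step 3: Verify x_6² - 168·y_6² = 23436548406180001 - 23436548406180000 = 1 (should be 1). ✓

(x_1, y_1) = (13, 1); (x_6, y_6) = (153090001, 11811150).


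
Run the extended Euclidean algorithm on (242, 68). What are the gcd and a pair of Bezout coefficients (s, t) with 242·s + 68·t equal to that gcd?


Euclidean algorithm on (242, 68) — divide until remainder is 0:
  242 = 3 · 68 + 38
  68 = 1 · 38 + 30
  38 = 1 · 30 + 8
  30 = 3 · 8 + 6
  8 = 1 · 6 + 2
  6 = 3 · 2 + 0
gcd(242, 68) = 2.
Track Bezout coefficients alongside the remainders: start with r₀ = 242 = a·1 + b·0 (s = 1, t = 0) and r₁ = 68 = a·0 + b·1 (s = 0, t = 1); each new remainder r_{k+1} = r_{k-1} − q_k·r_k inherits s_{k+1} = s_{k-1} − q_k·s_k, t_{k+1} = t_{k-1} − q_k·t_k, so r_k = a·s_k + b·t_k at every step:
  q = 3: r = 38, s = 1 − 3·0 = 1, t = 0 − 3·1 = -3  (check: 242·1 + 68·(-3) = 38)
  q = 1: r = 30, s = 0 − 1·1 = -1, t = 1 − 1·(-3) = 4  (check: 242·(-1) + 68·4 = 30)
  q = 1: r = 8, s = 1 − 1·(-1) = 2, t = -3 − 1·4 = -7  (check: 242·2 + 68·(-7) = 8)
  q = 3: r = 6, s = -1 − 3·2 = -7, t = 4 − 3·(-7) = 25  (check: 242·(-7) + 68·25 = 6)
  q = 1: r = 2, s = 2 − 1·(-7) = 9, t = -7 − 1·25 = -32  (check: 242·9 + 68·(-32) = 2)
The row with r = 2 (the gcd) gives the Bezout coefficients s = 9, t = -32.
Result: 242 · (9) + 68 · (-32) = 2.

gcd(242, 68) = 2; s = 9, t = -32 (check: 242·9 + 68·(-32) = 2).


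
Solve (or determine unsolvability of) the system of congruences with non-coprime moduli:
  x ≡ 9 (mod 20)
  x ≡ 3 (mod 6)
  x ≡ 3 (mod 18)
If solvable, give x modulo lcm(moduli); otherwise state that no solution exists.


Moduli 20, 6, 18 are not pairwise coprime, so CRT works modulo lcm(m_i) when all pairwise compatibility conditions hold.
Pairwise compatibility: gcd(m_i, m_j) must divide a_i - a_j for every pair.
Merge one congruence at a time:
  Start: x ≡ 9 (mod 20).
  Combine with x ≡ 3 (mod 6): gcd(20, 6) = 2; 3 - 9 = -6, which IS divisible by 2, so compatible.
    Write x = 9 + 20·t and substitute into x ≡ 3 (mod 6): 20·t ≡ 3 − 9 = -6 (mod 6).
    Divide the congruence (and modulus) by g = 2: 10·t ≡ -3 (mod 3).
    Reduce coefficients mod 3: 1·t ≡ 0 (mod 3).
    So t ≡ 0 (mod 3).
    Then x = 9 + 20·0 = 9, valid modulo lcm(20, 6) = 60: x ≡ 9 (mod 60).
  Combine with x ≡ 3 (mod 18): gcd(60, 18) = 6; 3 - 9 = -6, which IS divisible by 6, so compatible.
    Write x = 9 + 60·t and substitute into x ≡ 3 (mod 18): 60·t ≡ 3 − 9 = -6 (mod 18).
    Divide the congruence (and modulus) by g = 6: 10·t ≡ -1 (mod 3).
    Reduce coefficients mod 3: 1·t ≡ 2 (mod 3).
    So t ≡ 2 (mod 3).
    Then x = 9 + 60·2 = 129, valid modulo lcm(60, 18) = 180: x ≡ 129 (mod 180).
Verify: 129 mod 20 = 9, 129 mod 6 = 3, 129 mod 18 = 3.

x ≡ 129 (mod 180).


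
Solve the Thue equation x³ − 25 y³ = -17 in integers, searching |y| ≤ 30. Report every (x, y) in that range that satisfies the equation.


The equation is x³ - 25y³ = -17. For fixed y, x³ = 25·y³ − 17, so a solution requires the RHS to be a perfect cube.
Strategy: iterate y from -30 to 30, compute RHS = 25·y³ − 17, and check whether it is a (positive or negative) perfect cube.
Check small values of y:
  y = 0: RHS = -17 is not a perfect cube.
  y = 1: RHS = 8 = (2)³ ⇒ x = 2 works.
  y = -1: RHS = -42 is not a perfect cube.
  y = 2: RHS = 183 is not a perfect cube.
  y = -2: RHS = -217 is not a perfect cube.
  y = 3: RHS = 658 is not a perfect cube.
  y = -3: RHS = -692 is not a perfect cube.
Continuing the search up to |y| = 30 finds no further solutions beyond those listed.
Collected solutions: (2, 1).

Solutions (with |y| ≤ 30): (2, 1).


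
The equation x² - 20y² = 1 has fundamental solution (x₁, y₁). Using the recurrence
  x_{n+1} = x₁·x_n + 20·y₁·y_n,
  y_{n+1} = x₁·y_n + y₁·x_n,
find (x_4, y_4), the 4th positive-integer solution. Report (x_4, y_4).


Step 1: Find the fundamental solution (x₁, y₁) of x² - 20y² = 1.
  Expand √20 as a continued fraction. a₀ = ⌊√20⌋ = 4; iterate m_{k+1} = d_k·a_k − m_k, d_{k+1} = (20 − m_{k+1}²)/d_k, a_{k+1} = ⌊(a₀ + m_{k+1})/d_{k+1}⌋ (starting m₀ = 0, d₀ = 1), with convergents p_k = a_k·p_{k-1} + p_{k-2}, q_k = a_k·q_{k-1} + q_{k-2} (p₋₁ = 1, q₋₁ = 0):
  k = 0: a₀ = 4; p₀/q₀ = 4/1; p₀² − 20·q₀² = 16 − 20 = -4.
  k = 1: m = 4, d = 4, a = ⌊(4 + 4)/4⌋ = 2; p/q = (2·4 + 1)/(2·1 + 0) = 9/2; p² − 20·q² = 81 − 80 = 1.
  The first convergent with p² − 20·q² = 1 gives the fundamental solution (x₁, y₁) = (9, 2).
Step 2: Apply the recurrence (x_{n+1}, y_{n+1}) = (x₁x_n + 20y₁y_n, x₁y_n + y₁x_n) repeatedly.
  From (x_1, y_1) = (9, 2): x_2 = 9·9 + 20·2·2 = 161; y_2 = 9·2 + 2·9 = 36.
  From (x_2, y_2) = (161, 36): x_3 = 9·161 + 20·2·36 = 2889; y_3 = 9·36 + 2·161 = 646.
  From (x_3, y_3) = (2889, 646): x_4 = 9·2889 + 20·2·646 = 51841; y_4 = 9·646 + 2·2889 = 11592.
Step 3: Verify x_4² - 20·y_4² = 2687489281 - 2687489280 = 1 (should be 1). ✓

(x_1, y_1) = (9, 2); (x_4, y_4) = (51841, 11592).


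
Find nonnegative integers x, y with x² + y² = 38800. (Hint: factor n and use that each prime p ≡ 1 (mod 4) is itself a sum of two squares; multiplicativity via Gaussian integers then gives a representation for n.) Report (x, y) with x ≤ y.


Step 1: Factor n = 38800 = 2^4 · 5^2 · 97.
Step 2: Check the mod-4 condition on each prime factor: 2 = 2 (special); 5 ≡ 1 (mod 4), exponent 2; 97 ≡ 1 (mod 4), exponent 1.
All primes ≡ 3 (mod 4) appear to even exponent (or don't appear), so by the two-squares theorem n IS expressible as a sum of two squares.
Step 3: Build a representation. Group n = k² · m with k = 4 and m = 5 · 5 · 97 = 2425 (a product of primes ≡ 1 (mod 4)); a representation of m scales to one of n via (k·x)² + (k·y)² = k²(x² + y²). Each prime p ≡ 1 (mod 4) is itself a sum of two squares; find a² by testing p − a² for a perfect square:
  5: 5 − 1² = 4 = 2² ⇒ 5 = 1² + 2².
  97: 97 − 1² = 96, 97 − 2² = 93, 97 − 3² = 88, 97 − 4² = 81 = 9² ⇒ 97 = 4² + 9².
  Combine using the Brahmagupta–Fibonacci identity (a² + b²)(c² + d²) = (ac − bd)² + (ad + bc)² = (ac + bd)² + (ad − bc)²:
  5 · 5 = 25: from (1² + 2²)(1² + 2²), take (1·1 − 2·2, 1·2 + 2·1) = (1 − 4, 2 + 2) = (-3, 4); dropping signs (only squares matter) gives (3, 4); check 3² + 4² = 9 + 16 = 25 ✓.
  25 · 97 = 2425: from (3² + 4²)(4² + 9²), take (3·4 − 4·9, 3·9 + 4·4) = (12 − 36, 27 + 16) = (-24, 43); dropping signs (only squares matter) gives (24, 43); check 24² + 43² = 576 + 1849 = 2425 ✓.
  Scale by k = 4: (4·24, 4·43) = (96, 172).
Step 4: Order so x ≤ y and verify: 96² + 172² = 9216 + 29584 = 38800 = n. ✓

n = 38800 = 96² + 172² (one valid representation with x ≤ y).


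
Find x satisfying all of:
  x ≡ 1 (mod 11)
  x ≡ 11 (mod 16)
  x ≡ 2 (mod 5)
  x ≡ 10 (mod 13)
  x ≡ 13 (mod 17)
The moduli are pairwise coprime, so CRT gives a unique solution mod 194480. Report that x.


Product of moduli M = 11 · 16 · 5 · 13 · 17 = 194480.
Merge one congruence at a time:
  Start: x ≡ 1 (mod 11).
  Combine with x ≡ 11 (mod 16); new modulus lcm = 176.
    Write x = 1 + 11·t and substitute into x ≡ 11 (mod 16): 11·t ≡ 11 − 1 = 10 (mod 16).
    The inverse of 11 mod 16 is 3 (since 11·3 = 33 = 2·16 + 1), so t ≡ 3·10 = 30 ≡ 14 (mod 16).
    Then x = 1 + 11·14 = 155, valid modulo lcm(11, 16) = 176: x ≡ 155 (mod 176).
  Combine with x ≡ 2 (mod 5); new modulus lcm = 880.
    Write x = 155 + 176·t and substitute into x ≡ 2 (mod 5): 176·t ≡ 2 − 155 = -153 (mod 5).
    Reduce coefficients mod 5: 1·t ≡ 2 (mod 5).
    So t ≡ 2 (mod 5).
    Then x = 155 + 176·2 = 507, valid modulo lcm(176, 5) = 880: x ≡ 507 (mod 880).
  Combine with x ≡ 10 (mod 13); new modulus lcm = 11440.
    Write x = 507 + 880·t and substitute into x ≡ 10 (mod 13): 880·t ≡ 10 − 507 = -497 (mod 13).
    Reduce coefficients mod 13: 9·t ≡ 10 (mod 13).
    The inverse of 9 mod 13 is 3 (since 9·3 = 27 = 2·13 + 1), so t ≡ 3·10 = 30 ≡ 4 (mod 13).
    Then x = 507 + 880·4 = 4027, valid modulo lcm(880, 13) = 11440: x ≡ 4027 (mod 11440).
  Combine with x ≡ 13 (mod 17); new modulus lcm = 194480.
    Write x = 4027 + 11440·t and substitute into x ≡ 13 (mod 17): 11440·t ≡ 13 − 4027 = -4014 (mod 17).
    Reduce coefficients mod 17: 16·t ≡ 15 (mod 17).
    The inverse of 16 mod 17 is 16 (since 16·16 = 256 = 15·17 + 1), so t ≡ 16·15 = 240 ≡ 2 (mod 17).
    Then x = 4027 + 11440·2 = 26907, valid modulo lcm(11440, 17) = 194480: x ≡ 26907 (mod 194480).
Verify against each original: 26907 mod 11 = 1, 26907 mod 16 = 11, 26907 mod 5 = 2, 26907 mod 13 = 10, 26907 mod 17 = 13.

x ≡ 26907 (mod 194480).


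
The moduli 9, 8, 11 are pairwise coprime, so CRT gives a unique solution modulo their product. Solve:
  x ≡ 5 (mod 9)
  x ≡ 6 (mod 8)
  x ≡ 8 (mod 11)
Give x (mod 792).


Moduli 9, 8, 11 are pairwise coprime; by CRT there is a unique solution modulo M = 9 · 8 · 11 = 792.
Solve pairwise, accumulating the modulus:
  Start with x ≡ 5 (mod 9).
  Combine with x ≡ 6 (mod 8): since gcd(9, 8) = 1, we get a unique residue mod 72.
    Write x = 5 + 9·t and substitute into x ≡ 6 (mod 8): 9·t ≡ 6 − 5 = 1 (mod 8).
    Reduce coefficients mod 8: 1·t ≡ 1 (mod 8).
    So t ≡ 1 (mod 8).
    Then x = 5 + 9·1 = 14, valid modulo lcm(9, 8) = 72: x ≡ 14 (mod 72).
  Combine with x ≡ 8 (mod 11): since gcd(72, 11) = 1, we get a unique residue mod 792.
    Write x = 14 + 72·t and substitute into x ≡ 8 (mod 11): 72·t ≡ 8 − 14 = -6 (mod 11).
    Reduce coefficients mod 11: 6·t ≡ 5 (mod 11).
    The inverse of 6 mod 11 is 2 (since 6·2 = 12 = 1·11 + 1), so t ≡ 2·5 = 10 ≡ 10 (mod 11).
    Then x = 14 + 72·10 = 734, valid modulo lcm(72, 11) = 792: x ≡ 734 (mod 792).
Verify: 734 mod 9 = 5 ✓, 734 mod 8 = 6 ✓, 734 mod 11 = 8 ✓.

x ≡ 734 (mod 792).


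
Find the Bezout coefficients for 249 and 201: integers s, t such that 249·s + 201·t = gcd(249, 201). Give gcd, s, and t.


Euclidean algorithm on (249, 201) — divide until remainder is 0:
  249 = 1 · 201 + 48
  201 = 4 · 48 + 9
  48 = 5 · 9 + 3
  9 = 3 · 3 + 0
gcd(249, 201) = 3.
Track Bezout coefficients alongside the remainders: start with r₀ = 249 = a·1 + b·0 (s = 1, t = 0) and r₁ = 201 = a·0 + b·1 (s = 0, t = 1); each new remainder r_{k+1} = r_{k-1} − q_k·r_k inherits s_{k+1} = s_{k-1} − q_k·s_k, t_{k+1} = t_{k-1} − q_k·t_k, so r_k = a·s_k + b·t_k at every step:
  q = 1: r = 48, s = 1 − 1·0 = 1, t = 0 − 1·1 = -1  (check: 249·1 + 201·(-1) = 48)
  q = 4: r = 9, s = 0 − 4·1 = -4, t = 1 − 4·(-1) = 5  (check: 249·(-4) + 201·5 = 9)
  q = 5: r = 3, s = 1 − 5·(-4) = 21, t = -1 − 5·5 = -26  (check: 249·21 + 201·(-26) = 3)
The row with r = 3 (the gcd) gives the Bezout coefficients s = 21, t = -26.
Result: 249 · (21) + 201 · (-26) = 3.

gcd(249, 201) = 3; s = 21, t = -26 (check: 249·21 + 201·(-26) = 3).


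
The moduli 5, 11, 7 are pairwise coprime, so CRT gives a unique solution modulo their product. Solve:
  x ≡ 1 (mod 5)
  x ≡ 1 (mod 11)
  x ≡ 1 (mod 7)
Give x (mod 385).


Moduli 5, 11, 7 are pairwise coprime; by CRT there is a unique solution modulo M = 5 · 11 · 7 = 385.
Solve pairwise, accumulating the modulus:
  Start with x ≡ 1 (mod 5).
  Combine with x ≡ 1 (mod 11): since gcd(5, 11) = 1, we get a unique residue mod 55.
    Write x = 1 + 5·t and substitute into x ≡ 1 (mod 11): 5·t ≡ 1 − 1 = 0 (mod 11).
    The inverse of 5 mod 11 is 9 (since 5·9 = 45 = 4·11 + 1), so t ≡ 9·0 = 0 ≡ 0 (mod 11).
    Then x = 1 + 5·0 = 1, valid modulo lcm(5, 11) = 55: x ≡ 1 (mod 55).
  Combine with x ≡ 1 (mod 7): since gcd(55, 7) = 1, we get a unique residue mod 385.
    Write x = 1 + 55·t and substitute into x ≡ 1 (mod 7): 55·t ≡ 1 − 1 = 0 (mod 7).
    Reduce coefficients mod 7: 6·t ≡ 0 (mod 7).
    The inverse of 6 mod 7 is 6 (since 6·6 = 36 = 5·7 + 1), so t ≡ 6·0 = 0 ≡ 0 (mod 7).
    Then x = 1 + 55·0 = 1, valid modulo lcm(55, 7) = 385: x ≡ 1 (mod 385).
Verify: 1 mod 5 = 1 ✓, 1 mod 11 = 1 ✓, 1 mod 7 = 1 ✓.

x ≡ 1 (mod 385).


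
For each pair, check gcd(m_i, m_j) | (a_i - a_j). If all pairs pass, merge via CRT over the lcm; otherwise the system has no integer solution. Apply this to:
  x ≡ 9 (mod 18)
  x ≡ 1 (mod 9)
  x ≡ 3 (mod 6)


Moduli 18, 9, 6 are not pairwise coprime, so CRT works modulo lcm(m_i) when all pairwise compatibility conditions hold.
Pairwise compatibility: gcd(m_i, m_j) must divide a_i - a_j for every pair.
Merge one congruence at a time:
  Start: x ≡ 9 (mod 18).
  Combine with x ≡ 1 (mod 9): gcd(18, 9) = 9, and 1 - 9 = -8 is NOT divisible by 9.
    ⇒ system is inconsistent (no integer solution).

No solution (the system is inconsistent).


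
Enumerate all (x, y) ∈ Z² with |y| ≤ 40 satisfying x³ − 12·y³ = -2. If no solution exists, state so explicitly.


The equation is x³ - 12y³ = -2. For fixed y, x³ = 12·y³ − 2, so a solution requires the RHS to be a perfect cube.
Strategy: iterate y from -40 to 40, compute RHS = 12·y³ − 2, and check whether it is a (positive or negative) perfect cube.
Check small values of y:
  y = 0: RHS = -2 is not a perfect cube.
  y = 1: RHS = 10 is not a perfect cube.
  y = -1: RHS = -14 is not a perfect cube.
  y = 2: RHS = 94 is not a perfect cube.
  y = -2: RHS = -98 is not a perfect cube.
  y = 3: RHS = 322 is not a perfect cube.
  y = -3: RHS = -326 is not a perfect cube.
Continuing the search up to |y| = 40 finds no solutions either.
No (x, y) in the scanned range satisfies the equation.

No integer solutions with |y| ≤ 40.


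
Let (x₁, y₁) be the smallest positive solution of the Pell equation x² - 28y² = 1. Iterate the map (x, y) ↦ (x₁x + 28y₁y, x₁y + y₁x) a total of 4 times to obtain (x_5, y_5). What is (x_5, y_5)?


Step 1: Find the fundamental solution (x₁, y₁) of x² - 28y² = 1.
  Expand √28 as a continued fraction. a₀ = ⌊√28⌋ = 5; iterate m_{k+1} = d_k·a_k − m_k, d_{k+1} = (28 − m_{k+1}²)/d_k, a_{k+1} = ⌊(a₀ + m_{k+1})/d_{k+1}⌋ (starting m₀ = 0, d₀ = 1), with convergents p_k = a_k·p_{k-1} + p_{k-2}, q_k = a_k·q_{k-1} + q_{k-2} (p₋₁ = 1, q₋₁ = 0):
  k = 0: a₀ = 5; p₀/q₀ = 5/1; p₀² − 28·q₀² = 25 − 28 = -3.
  k = 1: m = 5, d = 3, a = ⌊(5 + 5)/3⌋ = 3; p/q = (3·5 + 1)/(3·1 + 0) = 16/3; p² − 28·q² = 256 − 252 = 4.
  k = 2: m = 4, d = 4, a = ⌊(5 + 4)/4⌋ = 2; p/q = (2·16 + 5)/(2·3 + 1) = 37/7; p² − 28·q² = 1369 − 1372 = -3.
  k = 3: m = 4, d = 3, a = ⌊(5 + 4)/3⌋ = 3; p/q = (3·37 + 16)/(3·7 + 3) = 127/24; p² − 28·q² = 16129 − 16128 = 1.
  The first convergent with p² − 28·q² = 1 gives the fundamental solution (x₁, y₁) = (127, 24).
Step 2: Apply the recurrence (x_{n+1}, y_{n+1}) = (x₁x_n + 28y₁y_n, x₁y_n + y₁x_n) repeatedly.
  From (x_1, y_1) = (127, 24): x_2 = 127·127 + 28·24·24 = 32257; y_2 = 127·24 + 24·127 = 6096.
  From (x_2, y_2) = (32257, 6096): x_3 = 127·32257 + 28·24·6096 = 8193151; y_3 = 127·6096 + 24·32257 = 1548360.
  From (x_3, y_3) = (8193151, 1548360): x_4 = 127·8193151 + 28·24·1548360 = 2081028097; y_4 = 127·1548360 + 24·8193151 = 393277344.
  From (x_4, y_4) = (2081028097, 393277344): x_5 = 127·2081028097 + 28·24·393277344 = 528572943487; y_5 = 127·393277344 + 24·2081028097 = 99890897016.
Step 3: Verify x_5² - 28·y_5² = 279389356586511295719169 - 279389356586511295719168 = 1 (should be 1). ✓

(x_1, y_1) = (127, 24); (x_5, y_5) = (528572943487, 99890897016).


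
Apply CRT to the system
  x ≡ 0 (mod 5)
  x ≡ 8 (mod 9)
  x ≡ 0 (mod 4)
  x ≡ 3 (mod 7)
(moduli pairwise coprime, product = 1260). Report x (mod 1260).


Product of moduli M = 5 · 9 · 4 · 7 = 1260.
Merge one congruence at a time:
  Start: x ≡ 0 (mod 5).
  Combine with x ≡ 8 (mod 9); new modulus lcm = 45.
    Write x = 0 + 5·t and substitute into x ≡ 8 (mod 9): 5·t ≡ 8 − 0 = 8 (mod 9).
    The inverse of 5 mod 9 is 2 (since 5·2 = 10 = 1·9 + 1), so t ≡ 2·8 = 16 ≡ 7 (mod 9).
    Then x = 0 + 5·7 = 35, valid modulo lcm(5, 9) = 45: x ≡ 35 (mod 45).
  Combine with x ≡ 0 (mod 4); new modulus lcm = 180.
    Write x = 35 + 45·t and substitute into x ≡ 0 (mod 4): 45·t ≡ 0 − 35 = -35 (mod 4).
    Reduce coefficients mod 4: 1·t ≡ 1 (mod 4).
    So t ≡ 1 (mod 4).
    Then x = 35 + 45·1 = 80, valid modulo lcm(45, 4) = 180: x ≡ 80 (mod 180).
  Combine with x ≡ 3 (mod 7); new modulus lcm = 1260.
    Write x = 80 + 180·t and substitute into x ≡ 3 (mod 7): 180·t ≡ 3 − 80 = -77 (mod 7).
    Reduce coefficients mod 7: 5·t ≡ 0 (mod 7).
    The inverse of 5 mod 7 is 3 (since 5·3 = 15 = 2·7 + 1), so t ≡ 3·0 = 0 ≡ 0 (mod 7).
    Then x = 80 + 180·0 = 80, valid modulo lcm(180, 7) = 1260: x ≡ 80 (mod 1260).
Verify against each original: 80 mod 5 = 0, 80 mod 9 = 8, 80 mod 4 = 0, 80 mod 7 = 3.

x ≡ 80 (mod 1260).


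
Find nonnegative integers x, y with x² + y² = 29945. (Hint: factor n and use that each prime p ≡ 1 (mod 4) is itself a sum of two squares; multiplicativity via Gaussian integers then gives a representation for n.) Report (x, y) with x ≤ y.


Step 1: Factor n = 29945 = 5 · 53 · 113.
Step 2: Check the mod-4 condition on each prime factor: 5 ≡ 1 (mod 4), exponent 1; 53 ≡ 1 (mod 4), exponent 1; 113 ≡ 1 (mod 4), exponent 1.
All primes ≡ 3 (mod 4) appear to even exponent (or don't appear), so by the two-squares theorem n IS expressible as a sum of two squares.
Step 3: Build a representation. Here n = 5 · 53 · 113 is a product of primes ≡ 1 (mod 4). Each prime p ≡ 1 (mod 4) is itself a sum of two squares; find a² by testing p − a² for a perfect square:
  5: 5 − 1² = 4 = 2² ⇒ 5 = 1² + 2².
  53: 53 − 1² = 52, 53 − 2² = 49 = 7² ⇒ 53 = 2² + 7².
  113: 113 − 1² = 112, 113 − 2² = 109, 113 − 3² = 104, 113 − 4² = 97, 113 − 5² = 88, 113 − 6² = 77, 113 − 7² = 64 = 8² ⇒ 113 = 7² + 8².
  Combine using the Brahmagupta–Fibonacci identity (a² + b²)(c² + d²) = (ac − bd)² + (ad + bc)² = (ac + bd)² + (ad − bc)²:
  5 · 53 = 265: from (1² + 2²)(2² + 7²), take (1·2 − 2·7, 1·7 + 2·2) = (2 − 14, 7 + 4) = (-12, 11); dropping signs (only squares matter) gives (12, 11); check 12² + 11² = 144 + 121 = 265 ✓.
  265 · 113 = 29945: from (12² + 11²)(7² + 8²), take (12·7 − 11·8, 12·8 + 11·7) = (84 − 88, 96 + 77) = (-4, 173); dropping signs (only squares matter) gives (4, 173); check 4² + 173² = 16 + 29929 = 29945 ✓.
Step 4: Order so x ≤ y and verify: 4² + 173² = 16 + 29929 = 29945 = n. ✓

n = 29945 = 4² + 173² (one valid representation with x ≤ y).


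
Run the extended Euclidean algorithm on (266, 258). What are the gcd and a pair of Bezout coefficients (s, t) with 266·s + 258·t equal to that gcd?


Euclidean algorithm on (266, 258) — divide until remainder is 0:
  266 = 1 · 258 + 8
  258 = 32 · 8 + 2
  8 = 4 · 2 + 0
gcd(266, 258) = 2.
Track Bezout coefficients alongside the remainders: start with r₀ = 266 = a·1 + b·0 (s = 1, t = 0) and r₁ = 258 = a·0 + b·1 (s = 0, t = 1); each new remainder r_{k+1} = r_{k-1} − q_k·r_k inherits s_{k+1} = s_{k-1} − q_k·s_k, t_{k+1} = t_{k-1} − q_k·t_k, so r_k = a·s_k + b·t_k at every step:
  q = 1: r = 8, s = 1 − 1·0 = 1, t = 0 − 1·1 = -1  (check: 266·1 + 258·(-1) = 8)
  q = 32: r = 2, s = 0 − 32·1 = -32, t = 1 − 32·(-1) = 33  (check: 266·(-32) + 258·33 = 2)
The row with r = 2 (the gcd) gives the Bezout coefficients s = -32, t = 33.
Result: 266 · (-32) + 258 · (33) = 2.

gcd(266, 258) = 2; s = -32, t = 33 (check: 266·(-32) + 258·33 = 2).


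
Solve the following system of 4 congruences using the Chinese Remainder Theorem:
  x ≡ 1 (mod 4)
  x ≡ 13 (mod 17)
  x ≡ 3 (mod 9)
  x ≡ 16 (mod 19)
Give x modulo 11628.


Product of moduli M = 4 · 17 · 9 · 19 = 11628.
Merge one congruence at a time:
  Start: x ≡ 1 (mod 4).
  Combine with x ≡ 13 (mod 17); new modulus lcm = 68.
    Write x = 1 + 4·t and substitute into x ≡ 13 (mod 17): 4·t ≡ 13 − 1 = 12 (mod 17).
    The inverse of 4 mod 17 is 13 (since 4·13 = 52 = 3·17 + 1), so t ≡ 13·12 = 156 ≡ 3 (mod 17).
    Then x = 1 + 4·3 = 13, valid modulo lcm(4, 17) = 68: x ≡ 13 (mod 68).
  Combine with x ≡ 3 (mod 9); new modulus lcm = 612.
    Write x = 13 + 68·t and substitute into x ≡ 3 (mod 9): 68·t ≡ 3 − 13 = -10 (mod 9).
    Reduce coefficients mod 9: 5·t ≡ 8 (mod 9).
    The inverse of 5 mod 9 is 2 (since 5·2 = 10 = 1·9 + 1), so t ≡ 2·8 = 16 ≡ 7 (mod 9).
    Then x = 13 + 68·7 = 489, valid modulo lcm(68, 9) = 612: x ≡ 489 (mod 612).
  Combine with x ≡ 16 (mod 19); new modulus lcm = 11628.
    Write x = 489 + 612·t and substitute into x ≡ 16 (mod 19): 612·t ≡ 16 − 489 = -473 (mod 19).
    Reduce coefficients mod 19: 4·t ≡ 2 (mod 19).
    The inverse of 4 mod 19 is 5 (since 4·5 = 20 = 1·19 + 1), so t ≡ 5·2 = 10 ≡ 10 (mod 19).
    Then x = 489 + 612·10 = 6609, valid modulo lcm(612, 19) = 11628: x ≡ 6609 (mod 11628).
Verify against each original: 6609 mod 4 = 1, 6609 mod 17 = 13, 6609 mod 9 = 3, 6609 mod 19 = 16.

x ≡ 6609 (mod 11628).


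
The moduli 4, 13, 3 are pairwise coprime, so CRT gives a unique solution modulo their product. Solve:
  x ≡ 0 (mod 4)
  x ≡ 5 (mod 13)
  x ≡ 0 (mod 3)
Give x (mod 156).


Moduli 4, 13, 3 are pairwise coprime; by CRT there is a unique solution modulo M = 4 · 13 · 3 = 156.
Solve pairwise, accumulating the modulus:
  Start with x ≡ 0 (mod 4).
  Combine with x ≡ 5 (mod 13): since gcd(4, 13) = 1, we get a unique residue mod 52.
    Write x = 0 + 4·t and substitute into x ≡ 5 (mod 13): 4·t ≡ 5 − 0 = 5 (mod 13).
    The inverse of 4 mod 13 is 10 (since 4·10 = 40 = 3·13 + 1), so t ≡ 10·5 = 50 ≡ 11 (mod 13).
    Then x = 0 + 4·11 = 44, valid modulo lcm(4, 13) = 52: x ≡ 44 (mod 52).
  Combine with x ≡ 0 (mod 3): since gcd(52, 3) = 1, we get a unique residue mod 156.
    Write x = 44 + 52·t and substitute into x ≡ 0 (mod 3): 52·t ≡ 0 − 44 = -44 (mod 3).
    Reduce coefficients mod 3: 1·t ≡ 1 (mod 3).
    So t ≡ 1 (mod 3).
    Then x = 44 + 52·1 = 96, valid modulo lcm(52, 3) = 156: x ≡ 96 (mod 156).
Verify: 96 mod 4 = 0 ✓, 96 mod 13 = 5 ✓, 96 mod 3 = 0 ✓.

x ≡ 96 (mod 156).


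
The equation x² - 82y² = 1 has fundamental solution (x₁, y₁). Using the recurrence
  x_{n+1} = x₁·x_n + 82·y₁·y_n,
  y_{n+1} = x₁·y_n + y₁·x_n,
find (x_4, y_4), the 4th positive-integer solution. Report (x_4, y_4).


Step 1: Find the fundamental solution (x₁, y₁) of x² - 82y² = 1.
  Expand √82 as a continued fraction. a₀ = ⌊√82⌋ = 9; iterate m_{k+1} = d_k·a_k − m_k, d_{k+1} = (82 − m_{k+1}²)/d_k, a_{k+1} = ⌊(a₀ + m_{k+1})/d_{k+1}⌋ (starting m₀ = 0, d₀ = 1), with convergents p_k = a_k·p_{k-1} + p_{k-2}, q_k = a_k·q_{k-1} + q_{k-2} (p₋₁ = 1, q₋₁ = 0):
  k = 0: a₀ = 9; p₀/q₀ = 9/1; p₀² − 82·q₀² = 81 − 82 = -1.
  k = 1: m = 9, d = 1, a = ⌊(9 + 9)/1⌋ = 18; p/q = (18·9 + 1)/(18·1 + 0) = 163/18; p² − 82·q² = 26569 − 26568 = 1.
  The first convergent with p² − 82·q² = 1 gives the fundamental solution (x₁, y₁) = (163, 18).
Step 2: Apply the recurrence (x_{n+1}, y_{n+1}) = (x₁x_n + 82y₁y_n, x₁y_n + y₁x_n) repeatedly.
  From (x_1, y_1) = (163, 18): x_2 = 163·163 + 82·18·18 = 53137; y_2 = 163·18 + 18·163 = 5868.
  From (x_2, y_2) = (53137, 5868): x_3 = 163·53137 + 82·18·5868 = 17322499; y_3 = 163·5868 + 18·53137 = 1912950.
  From (x_3, y_3) = (17322499, 1912950): x_4 = 163·17322499 + 82·18·1912950 = 5647081537; y_4 = 163·1912950 + 18·17322499 = 623615832.
Step 3: Verify x_4² - 82·y_4² = 31889529885526282369 - 31889529885526282368 = 1 (should be 1). ✓

(x_1, y_1) = (163, 18); (x_4, y_4) = (5647081537, 623615832).


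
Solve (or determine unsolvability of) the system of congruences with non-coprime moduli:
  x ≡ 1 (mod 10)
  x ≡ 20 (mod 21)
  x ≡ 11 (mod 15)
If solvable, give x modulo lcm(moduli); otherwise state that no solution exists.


Moduli 10, 21, 15 are not pairwise coprime, so CRT works modulo lcm(m_i) when all pairwise compatibility conditions hold.
Pairwise compatibility: gcd(m_i, m_j) must divide a_i - a_j for every pair.
Merge one congruence at a time:
  Start: x ≡ 1 (mod 10).
  Combine with x ≡ 20 (mod 21): gcd(10, 21) = 1; 20 - 1 = 19, which IS divisible by 1, so compatible.
    Write x = 1 + 10·t and substitute into x ≡ 20 (mod 21): 10·t ≡ 20 − 1 = 19 (mod 21).
    The inverse of 10 mod 21 is 19 (since 10·19 = 190 = 9·21 + 1), so t ≡ 19·19 = 361 ≡ 4 (mod 21).
    Then x = 1 + 10·4 = 41, valid modulo lcm(10, 21) = 210: x ≡ 41 (mod 210).
  Combine with x ≡ 11 (mod 15): gcd(210, 15) = 15; 11 - 41 = -30, which IS divisible by 15, so compatible.
    Write x = 41 + 210·t and substitute into x ≡ 11 (mod 15): 210·t ≡ 11 − 41 = -30 (mod 15).
    Divide the congruence (and modulus) by g = 15: 14·t ≡ -2 (mod 1).
    Modulo 1 every t works; take t = 0.
    Then x = 41 + 210·0 = 41, valid modulo lcm(210, 15) = 210: x ≡ 41 (mod 210).
Verify: 41 mod 10 = 1, 41 mod 21 = 20, 41 mod 15 = 11.

x ≡ 41 (mod 210).


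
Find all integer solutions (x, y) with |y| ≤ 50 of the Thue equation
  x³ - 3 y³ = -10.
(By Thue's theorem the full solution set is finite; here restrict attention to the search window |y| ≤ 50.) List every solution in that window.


The equation is x³ - 3y³ = -10. For fixed y, x³ = 3·y³ − 10, so a solution requires the RHS to be a perfect cube.
Strategy: iterate y from -50 to 50, compute RHS = 3·y³ − 10, and check whether it is a (positive or negative) perfect cube.
Check small values of y:
  y = 0: RHS = -10 is not a perfect cube.
  y = 1: RHS = -7 is not a perfect cube.
  y = -1: RHS = -13 is not a perfect cube.
  y = 2: RHS = 14 is not a perfect cube.
  y = -2: RHS = -34 is not a perfect cube.
  y = 3: RHS = 71 is not a perfect cube.
  y = -3: RHS = -91 is not a perfect cube.
Continuing, at y = -9: RHS = -2197 = (-13)³ ⇒ x = -13 works.
Searching the remaining y in |y| ≤ 50 finds no further solutions.
Collected solutions: (-13, -9).

Solutions (with |y| ≤ 50): (-13, -9).


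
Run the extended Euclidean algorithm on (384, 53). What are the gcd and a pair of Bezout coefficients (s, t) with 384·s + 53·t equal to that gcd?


Euclidean algorithm on (384, 53) — divide until remainder is 0:
  384 = 7 · 53 + 13
  53 = 4 · 13 + 1
  13 = 13 · 1 + 0
gcd(384, 53) = 1.
Track Bezout coefficients alongside the remainders: start with r₀ = 384 = a·1 + b·0 (s = 1, t = 0) and r₁ = 53 = a·0 + b·1 (s = 0, t = 1); each new remainder r_{k+1} = r_{k-1} − q_k·r_k inherits s_{k+1} = s_{k-1} − q_k·s_k, t_{k+1} = t_{k-1} − q_k·t_k, so r_k = a·s_k + b·t_k at every step:
  q = 7: r = 13, s = 1 − 7·0 = 1, t = 0 − 7·1 = -7  (check: 384·1 + 53·(-7) = 13)
  q = 4: r = 1, s = 0 − 4·1 = -4, t = 1 − 4·(-7) = 29  (check: 384·(-4) + 53·29 = 1)
The row with r = 1 (the gcd) gives the Bezout coefficients s = -4, t = 29.
Result: 384 · (-4) + 53 · (29) = 1.

gcd(384, 53) = 1; s = -4, t = 29 (check: 384·(-4) + 53·29 = 1).


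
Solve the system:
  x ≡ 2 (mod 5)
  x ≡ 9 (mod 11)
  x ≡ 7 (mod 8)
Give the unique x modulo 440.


Moduli 5, 11, 8 are pairwise coprime; by CRT there is a unique solution modulo M = 5 · 11 · 8 = 440.
Solve pairwise, accumulating the modulus:
  Start with x ≡ 2 (mod 5).
  Combine with x ≡ 9 (mod 11): since gcd(5, 11) = 1, we get a unique residue mod 55.
    Write x = 2 + 5·t and substitute into x ≡ 9 (mod 11): 5·t ≡ 9 − 2 = 7 (mod 11).
    The inverse of 5 mod 11 is 9 (since 5·9 = 45 = 4·11 + 1), so t ≡ 9·7 = 63 ≡ 8 (mod 11).
    Then x = 2 + 5·8 = 42, valid modulo lcm(5, 11) = 55: x ≡ 42 (mod 55).
  Combine with x ≡ 7 (mod 8): since gcd(55, 8) = 1, we get a unique residue mod 440.
    Write x = 42 + 55·t and substitute into x ≡ 7 (mod 8): 55·t ≡ 7 − 42 = -35 (mod 8).
    Reduce coefficients mod 8: 7·t ≡ 5 (mod 8).
    The inverse of 7 mod 8 is 7 (since 7·7 = 49 = 6·8 + 1), so t ≡ 7·5 = 35 ≡ 3 (mod 8).
    Then x = 42 + 55·3 = 207, valid modulo lcm(55, 8) = 440: x ≡ 207 (mod 440).
Verify: 207 mod 5 = 2 ✓, 207 mod 11 = 9 ✓, 207 mod 8 = 7 ✓.

x ≡ 207 (mod 440).


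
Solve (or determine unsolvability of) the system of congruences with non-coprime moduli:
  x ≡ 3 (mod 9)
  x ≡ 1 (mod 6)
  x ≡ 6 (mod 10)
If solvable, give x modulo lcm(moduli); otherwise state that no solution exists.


Moduli 9, 6, 10 are not pairwise coprime, so CRT works modulo lcm(m_i) when all pairwise compatibility conditions hold.
Pairwise compatibility: gcd(m_i, m_j) must divide a_i - a_j for every pair.
Merge one congruence at a time:
  Start: x ≡ 3 (mod 9).
  Combine with x ≡ 1 (mod 6): gcd(9, 6) = 3, and 1 - 3 = -2 is NOT divisible by 3.
    ⇒ system is inconsistent (no integer solution).

No solution (the system is inconsistent).


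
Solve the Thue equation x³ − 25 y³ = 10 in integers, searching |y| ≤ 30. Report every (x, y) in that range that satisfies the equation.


The equation is x³ - 25y³ = 10. For fixed y, x³ = 25·y³ + 10, so a solution requires the RHS to be a perfect cube.
Strategy: iterate y from -30 to 30, compute RHS = 25·y³ + 10, and check whether it is a (positive or negative) perfect cube.
Check small values of y:
  y = 0: RHS = 10 is not a perfect cube.
  y = 1: RHS = 35 is not a perfect cube.
  y = -1: RHS = -15 is not a perfect cube.
  y = 2: RHS = 210 is not a perfect cube.
  y = -2: RHS = -190 is not a perfect cube.
  y = 3: RHS = 685 is not a perfect cube.
  y = -3: RHS = -665 is not a perfect cube.
Continuing the search up to |y| = 30 finds no solutions either.
No (x, y) in the scanned range satisfies the equation.

No integer solutions with |y| ≤ 30.


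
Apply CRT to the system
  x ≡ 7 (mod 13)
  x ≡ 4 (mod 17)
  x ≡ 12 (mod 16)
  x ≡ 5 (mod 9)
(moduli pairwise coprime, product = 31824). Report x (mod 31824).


Product of moduli M = 13 · 17 · 16 · 9 = 31824.
Merge one congruence at a time:
  Start: x ≡ 7 (mod 13).
  Combine with x ≡ 4 (mod 17); new modulus lcm = 221.
    Write x = 7 + 13·t and substitute into x ≡ 4 (mod 17): 13·t ≡ 4 − 7 = -3 (mod 17).
    Reduce coefficients mod 17: 13·t ≡ 14 (mod 17).
    The inverse of 13 mod 17 is 4 (since 13·4 = 52 = 3·17 + 1), so t ≡ 4·14 = 56 ≡ 5 (mod 17).
    Then x = 7 + 13·5 = 72, valid modulo lcm(13, 17) = 221: x ≡ 72 (mod 221).
  Combine with x ≡ 12 (mod 16); new modulus lcm = 3536.
    Write x = 72 + 221·t and substitute into x ≡ 12 (mod 16): 221·t ≡ 12 − 72 = -60 (mod 16).
    Reduce coefficients mod 16: 13·t ≡ 4 (mod 16).
    The inverse of 13 mod 16 is 5 (since 13·5 = 65 = 4·16 + 1), so t ≡ 5·4 = 20 ≡ 4 (mod 16).
    Then x = 72 + 221·4 = 956, valid modulo lcm(221, 16) = 3536: x ≡ 956 (mod 3536).
  Combine with x ≡ 5 (mod 9); new modulus lcm = 31824.
    Write x = 956 + 3536·t and substitute into x ≡ 5 (mod 9): 3536·t ≡ 5 − 956 = -951 (mod 9).
    Reduce coefficients mod 9: 8·t ≡ 3 (mod 9).
    The inverse of 8 mod 9 is 8 (since 8·8 = 64 = 7·9 + 1), so t ≡ 8·3 = 24 ≡ 6 (mod 9).
    Then x = 956 + 3536·6 = 22172, valid modulo lcm(3536, 9) = 31824: x ≡ 22172 (mod 31824).
Verify against each original: 22172 mod 13 = 7, 22172 mod 17 = 4, 22172 mod 16 = 12, 22172 mod 9 = 5.

x ≡ 22172 (mod 31824).


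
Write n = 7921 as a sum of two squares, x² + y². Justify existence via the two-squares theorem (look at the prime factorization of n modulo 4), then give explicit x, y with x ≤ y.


Step 1: Factor n = 7921 = 89^2.
Step 2: Check the mod-4 condition on each prime factor: 89 ≡ 1 (mod 4), exponent 2.
All primes ≡ 3 (mod 4) appear to even exponent (or don't appear), so by the two-squares theorem n IS expressible as a sum of two squares.
Step 3: Build a representation. Here n = 89 · 89 is a product of primes ≡ 1 (mod 4). Each prime p ≡ 1 (mod 4) is itself a sum of two squares; find a² by testing p − a² for a perfect square:
  89: 89 − 1² = 88, 89 − 2² = 85, 89 − 3² = 80, 89 − 4² = 73, 89 − 5² = 64 = 8² ⇒ 89 = 5² + 8².
  Combine using the Brahmagupta–Fibonacci identity (a² + b²)(c² + d²) = (ac − bd)² + (ad + bc)² = (ac + bd)² + (ad − bc)²:
  89 · 89 = 7921: from (5² + 8²)(5² + 8²), take (5·5 − 8·8, 5·8 + 8·5) = (25 − 64, 40 + 40) = (-39, 80); dropping signs (only squares matter) gives (39, 80); check 39² + 80² = 1521 + 6400 = 7921 ✓.
Step 4: Order so x ≤ y and verify: 39² + 80² = 1521 + 6400 = 7921 = n. ✓

n = 7921 = 39² + 80² (one valid representation with x ≤ y).


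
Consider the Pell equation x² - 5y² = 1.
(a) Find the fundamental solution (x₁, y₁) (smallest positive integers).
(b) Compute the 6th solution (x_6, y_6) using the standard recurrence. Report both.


Step 1: Find the fundamental solution (x₁, y₁) of x² - 5y² = 1.
  Expand √5 as a continued fraction. a₀ = ⌊√5⌋ = 2; iterate m_{k+1} = d_k·a_k − m_k, d_{k+1} = (5 − m_{k+1}²)/d_k, a_{k+1} = ⌊(a₀ + m_{k+1})/d_{k+1}⌋ (starting m₀ = 0, d₀ = 1), with convergents p_k = a_k·p_{k-1} + p_{k-2}, q_k = a_k·q_{k-1} + q_{k-2} (p₋₁ = 1, q₋₁ = 0):
  k = 0: a₀ = 2; p₀/q₀ = 2/1; p₀² − 5·q₀² = 4 − 5 = -1.
  k = 1: m = 2, d = 1, a = ⌊(2 + 2)/1⌋ = 4; p/q = (4·2 + 1)/(4·1 + 0) = 9/4; p² − 5·q² = 81 − 80 = 1.
  The first convergent with p² − 5·q² = 1 gives the fundamental solution (x₁, y₁) = (9, 4).
Step 2: Apply the recurrence (x_{n+1}, y_{n+1}) = (x₁x_n + 5y₁y_n, x₁y_n + y₁x_n) repeatedly.
  From (x_1, y_1) = (9, 4): x_2 = 9·9 + 5·4·4 = 161; y_2 = 9·4 + 4·9 = 72.
  From (x_2, y_2) = (161, 72): x_3 = 9·161 + 5·4·72 = 2889; y_3 = 9·72 + 4·161 = 1292.
  From (x_3, y_3) = (2889, 1292): x_4 = 9·2889 + 5·4·1292 = 51841; y_4 = 9·1292 + 4·2889 = 23184.
  From (x_4, y_4) = (51841, 23184): x_5 = 9·51841 + 5·4·23184 = 930249; y_5 = 9·23184 + 4·51841 = 416020.
  From (x_5, y_5) = (930249, 416020): x_6 = 9·930249 + 5·4·416020 = 16692641; y_6 = 9·416020 + 4·930249 = 7465176.
Step 3: Verify x_6² - 5·y_6² = 278644263554881 - 278644263554880 = 1 (should be 1). ✓

(x_1, y_1) = (9, 4); (x_6, y_6) = (16692641, 7465176).
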